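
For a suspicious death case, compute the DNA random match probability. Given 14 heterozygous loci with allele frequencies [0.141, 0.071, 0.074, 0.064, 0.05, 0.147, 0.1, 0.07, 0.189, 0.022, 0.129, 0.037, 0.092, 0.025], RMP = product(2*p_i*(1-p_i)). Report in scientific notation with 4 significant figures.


Computing RMP for 14 loci:
Locus 1: 2 * 0.141 * 0.859 = 0.242238
Locus 2: 2 * 0.071 * 0.929 = 0.131918
Locus 3: 2 * 0.074 * 0.926 = 0.137048
Locus 4: 2 * 0.064 * 0.936 = 0.119808
Locus 5: 2 * 0.05 * 0.95 = 0.095
Locus 6: 2 * 0.147 * 0.853 = 0.250782
Locus 7: 2 * 0.1 * 0.9 = 0.18
Locus 8: 2 * 0.07 * 0.93 = 0.1302
Locus 9: 2 * 0.189 * 0.811 = 0.306558
Locus 10: 2 * 0.022 * 0.978 = 0.043032
Locus 11: 2 * 0.129 * 0.871 = 0.224718
Locus 12: 2 * 0.037 * 0.963 = 0.071262
Locus 13: 2 * 0.092 * 0.908 = 0.167072
Locus 14: 2 * 0.025 * 0.975 = 0.04875
RMP = 5.041e-13

5.041e-13


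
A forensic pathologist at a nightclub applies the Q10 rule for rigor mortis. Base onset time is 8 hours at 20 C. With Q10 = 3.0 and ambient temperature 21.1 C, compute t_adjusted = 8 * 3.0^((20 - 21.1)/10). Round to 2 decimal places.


Rigor mortis time adjustment:
Exponent = (T_ref - T_actual) / 10 = (20 - 21.1) / 10 = -0.11
Q10 factor = 3.0^-0.11 = 0.88617
t_adjusted = 8 * 0.88617 = 7.09 hours

7.09


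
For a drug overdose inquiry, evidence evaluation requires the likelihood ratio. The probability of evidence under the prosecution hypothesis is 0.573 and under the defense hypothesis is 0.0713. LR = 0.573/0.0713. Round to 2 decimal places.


Likelihood ratio calculation:
LR = P(E|Hp) / P(E|Hd)
LR = 0.573 / 0.0713
LR = 8.04

8.04


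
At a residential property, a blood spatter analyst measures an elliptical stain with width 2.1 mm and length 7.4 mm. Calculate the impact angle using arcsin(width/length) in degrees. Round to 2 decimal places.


Blood spatter impact angle calculation:
width / length = 2.1 / 7.4 = 0.283784
angle = arcsin(0.283784)
angle = 16.49 degrees

16.49


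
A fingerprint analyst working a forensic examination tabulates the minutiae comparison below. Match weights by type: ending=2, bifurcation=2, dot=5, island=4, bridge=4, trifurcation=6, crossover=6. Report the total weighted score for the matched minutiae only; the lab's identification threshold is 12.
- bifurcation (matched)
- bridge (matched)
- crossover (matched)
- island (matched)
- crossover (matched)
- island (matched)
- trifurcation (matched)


Weighted minutiae match score:
  bifurcation: matched, +2 (running total 2)
  bridge: matched, +4 (running total 6)
  crossover: matched, +6 (running total 12)
  island: matched, +4 (running total 16)
  crossover: matched, +6 (running total 22)
  island: matched, +4 (running total 26)
  trifurcation: matched, +6 (running total 32)
Total score = 32
Threshold = 12; verdict = identification

32


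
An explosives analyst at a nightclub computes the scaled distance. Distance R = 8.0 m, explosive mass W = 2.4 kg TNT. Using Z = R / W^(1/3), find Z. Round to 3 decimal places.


Scaled distance calculation:
W^(1/3) = 2.4^(1/3) = 1.338866
Z = R / W^(1/3) = 8.0 / 1.338866
Z = 5.975 m/kg^(1/3)

5.975


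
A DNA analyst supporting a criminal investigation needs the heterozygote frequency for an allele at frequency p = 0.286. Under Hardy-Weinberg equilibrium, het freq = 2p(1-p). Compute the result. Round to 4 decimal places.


Hardy-Weinberg heterozygote frequency:
q = 1 - p = 1 - 0.286 = 0.714
2pq = 2 * 0.286 * 0.714 = 0.4084

0.4084


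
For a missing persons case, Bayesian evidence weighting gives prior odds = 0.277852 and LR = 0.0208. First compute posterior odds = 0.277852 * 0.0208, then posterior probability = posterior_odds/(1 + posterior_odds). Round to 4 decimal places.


Bayesian evidence evaluation:
Posterior odds = prior_odds * LR = 0.277852 * 0.0208 = 0.005779322
Posterior probability = posterior_odds / (1 + posterior_odds)
= 0.005779322 / (1 + 0.005779322)
= 0.005779322 / 1.005779322
= 0.0057

0.0057


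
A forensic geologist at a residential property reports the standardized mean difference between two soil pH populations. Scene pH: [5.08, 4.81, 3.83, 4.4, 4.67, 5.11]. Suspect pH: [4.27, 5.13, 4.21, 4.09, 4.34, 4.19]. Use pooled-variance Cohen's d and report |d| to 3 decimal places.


Pooled-variance Cohen's d for soil pH comparison:
Scene mean = 27.9 / 6 = 4.65
Suspect mean = 26.23 / 6 = 4.371667
Scene sample variance s_s^2 = 0.23148
Suspect sample variance s_c^2 = 0.144977
Pooled variance = ((n_s-1)*s_s^2 + (n_c-1)*s_c^2) / (n_s + n_c - 2) = 0.188228
Pooled SD = sqrt(0.188228) = 0.433853
Mean difference = 0.278333
|d| = |0.278333| / 0.433853 = 0.642

0.642


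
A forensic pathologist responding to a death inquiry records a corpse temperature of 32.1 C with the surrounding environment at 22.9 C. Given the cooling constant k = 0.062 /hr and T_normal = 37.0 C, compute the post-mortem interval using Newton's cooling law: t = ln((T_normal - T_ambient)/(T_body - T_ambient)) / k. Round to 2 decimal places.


Using Newton's law of cooling:
t = ln((T_normal - T_ambient) / (T_body - T_ambient)) / k
T_normal - T_ambient = 14.1
T_body - T_ambient = 9.2
Ratio = 1.532609
ln(ratio) = 0.426972
t = 0.426972 / 0.062 = 6.89 hours

6.89


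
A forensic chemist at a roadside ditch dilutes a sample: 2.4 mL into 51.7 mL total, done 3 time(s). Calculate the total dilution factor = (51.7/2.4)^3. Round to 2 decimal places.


Dilution factor calculation:
Single dilution = V_total / V_sample = 51.7 / 2.4 ≈ 21.541667
Number of dilutions = 3
Total DF = (51.7 / 2.4)^3 (full precision, rounded at the end) = 9996.27

9996.27


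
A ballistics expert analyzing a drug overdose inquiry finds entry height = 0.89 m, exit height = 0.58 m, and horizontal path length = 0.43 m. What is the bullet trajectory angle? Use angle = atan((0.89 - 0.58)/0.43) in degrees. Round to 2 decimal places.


Bullet trajectory angle:
Height difference = 0.89 - 0.58 = 0.31 m
angle = atan(0.31 / 0.43)
angle = atan(0.72093)
angle = 35.79 degrees

35.79


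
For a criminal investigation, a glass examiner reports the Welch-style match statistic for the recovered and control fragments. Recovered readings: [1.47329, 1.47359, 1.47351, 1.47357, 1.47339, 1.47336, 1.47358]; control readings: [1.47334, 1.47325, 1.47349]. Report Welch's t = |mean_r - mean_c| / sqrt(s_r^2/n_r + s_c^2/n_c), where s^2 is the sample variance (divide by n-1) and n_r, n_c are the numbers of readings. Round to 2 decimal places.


Welch's t-criterion for glass RI comparison:
Recovered mean = sum / n_r = 10.31429 / 7 = 1.47347
Control mean = sum / n_c = 4.42008 / 3 = 1.47336
Recovered sample variance s_r^2 = 1.48333e-08
Control sample variance s_c^2 = 1.47e-08
Welch SE (unpooled) = sqrt(s_r^2/n_r + s_c^2/n_c) = sqrt(2.11905e-09 + 4.9e-09) = sqrt(7.01905e-09) = 8.37798e-05
|mean_r - mean_c| = 0.00011
t = 0.00011 / 8.37798e-05 = 1.31

1.31


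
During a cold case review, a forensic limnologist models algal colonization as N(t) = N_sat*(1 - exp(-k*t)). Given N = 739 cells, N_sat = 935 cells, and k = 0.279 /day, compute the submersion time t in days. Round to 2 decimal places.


PMSI from diatom colonization curve:
N / N_sat = 739 / 935 = 0.790374
1 - N/N_sat = 0.209626
ln(1 - N/N_sat) = -1.56243
t = -ln(1 - N/N_sat) / k = -(-1.56243) / 0.279 = 5.60 days

5.60


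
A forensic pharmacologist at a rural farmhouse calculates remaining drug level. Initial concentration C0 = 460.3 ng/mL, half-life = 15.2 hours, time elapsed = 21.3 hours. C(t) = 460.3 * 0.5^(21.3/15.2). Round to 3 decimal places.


Drug concentration decay:
Number of half-lives = t / t_half = 21.3 / 15.2 = 1.401316
Decay factor = 0.5^1.401316 = 0.37858365
C(t) = 460.3 * 0.37858365 = 174.262 ng/mL

174.262


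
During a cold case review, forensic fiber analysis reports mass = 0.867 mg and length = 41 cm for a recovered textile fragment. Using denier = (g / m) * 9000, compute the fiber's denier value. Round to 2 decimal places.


Denier calculation:
Mass in grams = 0.867 mg / 1000 = 0.000867 g
Length in meters = 41 cm / 100 = 0.41 m
Linear density = mass / length = 0.000867 / 0.41 = 0.00211463 g/m
Denier = (g/m) * 9000 = 0.00211463 * 9000 = 19.03

19.03


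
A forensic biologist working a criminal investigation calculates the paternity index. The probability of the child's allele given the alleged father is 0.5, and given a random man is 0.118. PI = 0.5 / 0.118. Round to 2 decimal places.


Paternity Index calculation:
PI = P(allele|father) / P(allele|random)
PI = 0.5 / 0.118
PI = 4.24

4.24


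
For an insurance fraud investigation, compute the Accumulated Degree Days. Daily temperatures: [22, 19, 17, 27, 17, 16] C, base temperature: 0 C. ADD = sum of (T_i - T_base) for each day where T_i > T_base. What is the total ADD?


Computing ADD day by day:
Day 1: max(0, 22 - 0) = 22
Day 2: max(0, 19 - 0) = 19
Day 3: max(0, 17 - 0) = 17
Day 4: max(0, 27 - 0) = 27
Day 5: max(0, 17 - 0) = 17
Day 6: max(0, 16 - 0) = 16
Total ADD = 118

118


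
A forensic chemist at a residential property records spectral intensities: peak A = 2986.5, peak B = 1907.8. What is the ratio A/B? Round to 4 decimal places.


Spectral peak ratio:
Peak A = 2986.5 counts
Peak B = 1907.8 counts
Ratio = 2986.5 / 1907.8 = 1.5654

1.5654


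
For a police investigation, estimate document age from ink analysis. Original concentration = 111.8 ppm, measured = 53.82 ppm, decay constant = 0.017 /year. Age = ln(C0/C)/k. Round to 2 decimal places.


Document age estimation:
C0/C = 111.8 / 53.82 = 2.077295
ln(C0/C) = 0.731067
t = 0.731067 / 0.017 = 43.00 years

43.00


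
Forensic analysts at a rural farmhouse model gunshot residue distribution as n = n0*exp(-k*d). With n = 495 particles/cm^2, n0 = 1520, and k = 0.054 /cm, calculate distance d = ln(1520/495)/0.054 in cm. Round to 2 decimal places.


GSR distance calculation:
n0/n = 1520 / 495 = 3.070707
ln(n0/n) = 1.121908
d = 1.121908 / 0.054 = 20.78 cm

20.78


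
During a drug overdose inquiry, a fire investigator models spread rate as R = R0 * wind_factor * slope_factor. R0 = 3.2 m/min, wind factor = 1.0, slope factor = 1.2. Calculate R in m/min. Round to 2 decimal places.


Fire spread rate calculation:
R = R0 * wind_factor * slope_factor
= 3.2 * 1.0 * 1.2
= 3.2 * 1.2
= 3.84 m/min

3.84


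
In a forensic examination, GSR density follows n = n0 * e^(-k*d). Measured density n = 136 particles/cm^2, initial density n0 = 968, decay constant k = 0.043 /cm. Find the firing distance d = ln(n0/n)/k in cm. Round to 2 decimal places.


GSR distance calculation:
n0/n = 968 / 136 = 7.117647
ln(n0/n) = 1.962577
d = 1.962577 / 0.043 = 45.64 cm

45.64


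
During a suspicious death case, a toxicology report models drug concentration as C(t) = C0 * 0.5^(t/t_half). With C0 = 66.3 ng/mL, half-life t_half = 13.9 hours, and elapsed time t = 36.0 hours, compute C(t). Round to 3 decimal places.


Drug concentration decay:
Number of half-lives = t / t_half = 36.0 / 13.9 = 2.589928
Decay factor = 0.5^2.589928 = 0.16609402
C(t) = 66.3 * 0.16609402 = 11.012 ng/mL

11.012


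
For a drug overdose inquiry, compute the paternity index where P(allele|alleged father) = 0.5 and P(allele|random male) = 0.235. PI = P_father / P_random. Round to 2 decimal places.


Paternity Index calculation:
PI = P(allele|father) / P(allele|random)
PI = 0.5 / 0.235
PI = 2.13

2.13


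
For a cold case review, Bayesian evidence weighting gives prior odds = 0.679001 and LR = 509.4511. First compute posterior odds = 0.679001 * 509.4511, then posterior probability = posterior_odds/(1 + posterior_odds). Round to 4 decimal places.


Bayesian evidence evaluation:
Posterior odds = prior_odds * LR = 0.679001 * 509.4511 = 345.9178
Posterior probability = posterior_odds / (1 + posterior_odds)
= 345.9178 / (1 + 345.9178)
= 345.9178 / 346.9178
= 0.9971

0.9971


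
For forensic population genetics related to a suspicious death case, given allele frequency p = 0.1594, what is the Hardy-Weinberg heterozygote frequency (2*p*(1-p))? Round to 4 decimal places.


Hardy-Weinberg heterozygote frequency:
q = 1 - p = 1 - 0.1594 = 0.8406
2pq = 2 * 0.1594 * 0.8406 = 0.2680

0.2680


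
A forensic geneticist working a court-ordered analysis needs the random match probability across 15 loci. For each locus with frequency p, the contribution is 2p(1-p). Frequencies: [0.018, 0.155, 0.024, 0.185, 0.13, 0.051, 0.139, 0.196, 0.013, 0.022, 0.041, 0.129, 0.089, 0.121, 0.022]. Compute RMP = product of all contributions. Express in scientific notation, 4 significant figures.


Computing RMP for 15 loci:
Locus 1: 2 * 0.018 * 0.982 = 0.035352
Locus 2: 2 * 0.155 * 0.845 = 0.26195
Locus 3: 2 * 0.024 * 0.976 = 0.046848
Locus 4: 2 * 0.185 * 0.815 = 0.30155
Locus 5: 2 * 0.13 * 0.87 = 0.2262
Locus 6: 2 * 0.051 * 0.949 = 0.096798
Locus 7: 2 * 0.139 * 0.861 = 0.239358
Locus 8: 2 * 0.196 * 0.804 = 0.315168
Locus 9: 2 * 0.013 * 0.987 = 0.025662
Locus 10: 2 * 0.022 * 0.978 = 0.043032
Locus 11: 2 * 0.041 * 0.959 = 0.078638
Locus 12: 2 * 0.129 * 0.871 = 0.224718
Locus 13: 2 * 0.089 * 0.911 = 0.162158
Locus 14: 2 * 0.121 * 0.879 = 0.212718
Locus 15: 2 * 0.022 * 0.978 = 0.043032
RMP = 6.259e-15

6.259e-15


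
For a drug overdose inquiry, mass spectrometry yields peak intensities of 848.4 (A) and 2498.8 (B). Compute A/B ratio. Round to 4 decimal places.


Spectral peak ratio:
Peak A = 848.4 counts
Peak B = 2498.8 counts
Ratio = 848.4 / 2498.8 = 0.3395

0.3395


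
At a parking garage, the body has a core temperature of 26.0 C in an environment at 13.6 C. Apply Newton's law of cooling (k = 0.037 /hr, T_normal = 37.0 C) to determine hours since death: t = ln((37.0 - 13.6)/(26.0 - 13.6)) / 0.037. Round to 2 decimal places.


Using Newton's law of cooling:
t = ln((T_normal - T_ambient) / (T_body - T_ambient)) / k
T_normal - T_ambient = 23.4
T_body - T_ambient = 12.4
Ratio = 1.887097
ln(ratio) = 0.63504
t = 0.63504 / 0.037 = 17.16 hours

17.16


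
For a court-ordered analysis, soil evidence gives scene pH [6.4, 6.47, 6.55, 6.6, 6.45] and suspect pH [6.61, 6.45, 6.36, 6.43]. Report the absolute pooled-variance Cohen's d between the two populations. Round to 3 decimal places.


Pooled-variance Cohen's d for soil pH comparison:
Scene mean = 32.47 / 5 = 6.494
Suspect mean = 25.85 / 4 = 6.4625
Scene sample variance s_s^2 = 0.00643
Suspect sample variance s_c^2 = 0.011158
Pooled variance = ((n_s-1)*s_s^2 + (n_c-1)*s_c^2) / (n_s + n_c - 2) = 0.008456
Pooled SD = sqrt(0.008456) = 0.091957
Mean difference = 0.0315
|d| = |0.0315| / 0.091957 = 0.343

0.343


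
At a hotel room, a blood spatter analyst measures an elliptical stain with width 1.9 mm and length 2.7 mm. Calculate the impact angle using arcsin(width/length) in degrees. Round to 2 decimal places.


Blood spatter impact angle calculation:
width / length = 1.9 / 2.7 = 0.703704
angle = arcsin(0.703704)
angle = 44.72 degrees

44.72


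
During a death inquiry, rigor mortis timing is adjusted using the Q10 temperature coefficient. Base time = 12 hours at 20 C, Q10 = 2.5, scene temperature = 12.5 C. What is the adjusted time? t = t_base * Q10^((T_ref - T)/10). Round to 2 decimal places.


Rigor mortis time adjustment:
Exponent = (T_ref - T_actual) / 10 = (20 - 12.5) / 10 = 0.75
Q10 factor = 2.5^0.75 = 1.98818
t_adjusted = 12 * 1.98818 = 23.86 hours

23.86


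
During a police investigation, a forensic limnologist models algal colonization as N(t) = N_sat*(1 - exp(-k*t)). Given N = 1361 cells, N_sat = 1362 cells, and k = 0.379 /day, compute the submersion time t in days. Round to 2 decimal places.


PMSI from diatom colonization curve:
N / N_sat = 1361 / 1362 = 0.999266
1 - N/N_sat = 0.000734
ln(1 - N/N_sat) = -7.217002
t = -ln(1 - N/N_sat) / k = -(-7.217002) / 0.379 = 19.04 days

19.04


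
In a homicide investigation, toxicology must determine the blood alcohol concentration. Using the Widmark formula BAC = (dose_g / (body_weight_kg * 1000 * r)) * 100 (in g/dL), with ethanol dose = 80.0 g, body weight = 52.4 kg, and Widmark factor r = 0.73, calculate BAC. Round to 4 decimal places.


Applying the Widmark formula:
BAC = (dose_g / (body_wt * 1000 * r)) * 100
Denominator = 52.4 * 1000 * 0.73 = 38252
BAC = (80.0 / 38252) * 100
BAC = 0.2091 g/dL

0.2091


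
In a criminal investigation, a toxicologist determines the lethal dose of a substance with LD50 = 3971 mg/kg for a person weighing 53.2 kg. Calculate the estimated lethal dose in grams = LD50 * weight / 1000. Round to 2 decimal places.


Lethal dose calculation:
Lethal dose = LD50 * body_weight / 1000
= 3971 * 53.2 / 1000
= 211257.2 / 1000
= 211.26 g

211.26


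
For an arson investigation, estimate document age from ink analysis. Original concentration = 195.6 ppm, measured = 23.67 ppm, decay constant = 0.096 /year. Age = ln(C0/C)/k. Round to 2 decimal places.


Document age estimation:
C0/C = 195.6 / 23.67 = 8.263625
ln(C0/C) = 2.111863
t = 2.111863 / 0.096 = 22.00 years

22.00


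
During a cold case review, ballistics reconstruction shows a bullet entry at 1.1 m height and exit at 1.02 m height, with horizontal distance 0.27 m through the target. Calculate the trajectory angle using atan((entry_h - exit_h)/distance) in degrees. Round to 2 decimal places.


Bullet trajectory angle:
Height difference = 1.1 - 1.02 = 0.08 m
angle = atan(0.08 / 0.27)
angle = atan(0.296296)
angle = 16.50 degrees

16.50


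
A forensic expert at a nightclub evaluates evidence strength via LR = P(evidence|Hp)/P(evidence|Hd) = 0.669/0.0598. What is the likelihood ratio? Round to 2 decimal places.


Likelihood ratio calculation:
LR = P(E|Hp) / P(E|Hd)
LR = 0.669 / 0.0598
LR = 11.19

11.19


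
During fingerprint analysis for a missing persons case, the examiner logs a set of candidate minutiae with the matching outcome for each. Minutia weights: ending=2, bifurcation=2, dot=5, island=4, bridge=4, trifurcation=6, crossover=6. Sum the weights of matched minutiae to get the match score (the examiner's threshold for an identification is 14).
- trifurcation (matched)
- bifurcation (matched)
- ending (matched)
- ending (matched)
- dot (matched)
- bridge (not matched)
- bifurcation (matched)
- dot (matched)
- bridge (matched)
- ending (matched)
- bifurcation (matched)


Weighted minutiae match score:
  trifurcation: matched, +6 (running total 6)
  bifurcation: matched, +2 (running total 8)
  ending: matched, +2 (running total 10)
  ending: matched, +2 (running total 12)
  dot: matched, +5 (running total 17)
  bridge: not matched, +0
  bifurcation: matched, +2 (running total 19)
  dot: matched, +5 (running total 24)
  bridge: matched, +4 (running total 28)
  ending: matched, +2 (running total 30)
  bifurcation: matched, +2 (running total 32)
Total score = 32
Threshold = 14; verdict = identification

32


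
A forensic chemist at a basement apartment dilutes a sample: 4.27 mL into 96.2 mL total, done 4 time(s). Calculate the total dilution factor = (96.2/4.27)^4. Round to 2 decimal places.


Dilution factor calculation:
Single dilution = V_total / V_sample = 96.2 / 4.27 ≈ 22.529274
Number of dilutions = 4
Total DF = (96.2 / 4.27)^4 (full precision, rounded at the end) = 257625.46

257625.46


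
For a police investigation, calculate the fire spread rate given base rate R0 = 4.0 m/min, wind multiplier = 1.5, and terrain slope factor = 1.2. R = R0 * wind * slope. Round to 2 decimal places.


Fire spread rate calculation:
R = R0 * wind_factor * slope_factor
= 4.0 * 1.5 * 1.2
= 6 * 1.2
= 7.20 m/min

7.20


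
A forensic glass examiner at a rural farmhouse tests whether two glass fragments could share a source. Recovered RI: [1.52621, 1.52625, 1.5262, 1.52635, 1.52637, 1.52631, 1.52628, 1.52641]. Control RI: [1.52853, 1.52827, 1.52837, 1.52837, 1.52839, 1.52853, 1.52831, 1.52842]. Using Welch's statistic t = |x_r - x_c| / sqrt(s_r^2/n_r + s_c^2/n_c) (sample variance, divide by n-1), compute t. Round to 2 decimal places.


Welch's t-criterion for glass RI comparison:
Recovered mean = sum / n_r = 12.21038 / 8 = 1.5262975
Control mean = sum / n_c = 12.22719 / 8 = 1.5283988
Recovered sample variance s_r^2 = 5.79286e-09
Control sample variance s_c^2 = 8.72679e-09
Welch SE (unpooled) = sqrt(s_r^2/n_r + s_c^2/n_c) = sqrt(7.24107e-10 + 1.09085e-09) = sqrt(1.81496e-09) = 4.26023e-05
|mean_r - mean_c| = 0.00210125
t = 0.00210125 / 4.26023e-05 = 49.32

49.32


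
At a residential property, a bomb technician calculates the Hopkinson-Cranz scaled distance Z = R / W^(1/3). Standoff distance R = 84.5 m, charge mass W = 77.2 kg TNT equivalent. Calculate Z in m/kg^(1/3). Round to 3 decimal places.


Scaled distance calculation:
W^(1/3) = 77.2^(1/3) = 4.258001
Z = R / W^(1/3) = 84.5 / 4.258001
Z = 19.845 m/kg^(1/3)

19.845


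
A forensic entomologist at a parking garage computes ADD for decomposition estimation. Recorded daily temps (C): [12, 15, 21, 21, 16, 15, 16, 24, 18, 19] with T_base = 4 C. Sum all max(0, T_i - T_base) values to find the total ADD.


Computing ADD day by day:
Day 1: max(0, 12 - 4) = 8
Day 2: max(0, 15 - 4) = 11
Day 3: max(0, 21 - 4) = 17
Day 4: max(0, 21 - 4) = 17
Day 5: max(0, 16 - 4) = 12
Day 6: max(0, 15 - 4) = 11
Day 7: max(0, 16 - 4) = 12
Day 8: max(0, 24 - 4) = 20
Day 9: max(0, 18 - 4) = 14
Day 10: max(0, 19 - 4) = 15
Total ADD = 137

137


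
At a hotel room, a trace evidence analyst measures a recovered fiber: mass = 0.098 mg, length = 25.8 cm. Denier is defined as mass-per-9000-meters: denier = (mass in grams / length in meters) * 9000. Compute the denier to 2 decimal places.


Denier calculation:
Mass in grams = 0.098 mg / 1000 = 0.000098 g
Length in meters = 25.8 cm / 100 = 0.258 m
Linear density = mass / length = 0.000098 / 0.258 = 0.00037984 g/m
Denier = (g/m) * 9000 = 0.00037984 * 9000 = 3.42

3.42


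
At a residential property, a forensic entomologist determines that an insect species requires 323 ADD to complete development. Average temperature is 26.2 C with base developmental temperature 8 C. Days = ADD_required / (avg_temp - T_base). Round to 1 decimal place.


Insect development time:
Effective temperature = avg_temp - T_base = 26.2 - 8 = 18.2 C
Days = ADD / effective_temp = 323 / 18.2 = 17.7 days

17.7


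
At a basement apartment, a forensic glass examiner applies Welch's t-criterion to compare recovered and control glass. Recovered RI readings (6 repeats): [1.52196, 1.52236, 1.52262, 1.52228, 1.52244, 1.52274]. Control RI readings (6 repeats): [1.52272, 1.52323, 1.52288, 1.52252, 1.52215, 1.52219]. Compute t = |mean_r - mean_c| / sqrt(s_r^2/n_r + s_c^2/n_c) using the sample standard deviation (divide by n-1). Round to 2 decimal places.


Welch's t-criterion for glass RI comparison:
Recovered mean = sum / n_r = 9.1344 / 6 = 1.5224
Control mean = sum / n_c = 9.13569 / 6 = 1.522615
Recovered sample variance s_r^2 = 7.504e-08
Control sample variance s_c^2 = 1.7307e-07
Welch SE (unpooled) = sqrt(s_r^2/n_r + s_c^2/n_c) = sqrt(1.25067e-08 + 2.8845e-08) = sqrt(4.13517e-08) = 0.000203351
|mean_r - mean_c| = 0.000215
t = 0.000215 / 0.000203351 = 1.06

1.06


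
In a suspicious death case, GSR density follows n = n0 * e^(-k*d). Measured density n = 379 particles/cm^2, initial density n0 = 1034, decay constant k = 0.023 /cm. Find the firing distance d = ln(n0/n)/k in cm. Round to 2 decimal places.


GSR distance calculation:
n0/n = 1034 / 379 = 2.728232
ln(n0/n) = 1.003654
d = 1.003654 / 0.023 = 43.64 cm

43.64


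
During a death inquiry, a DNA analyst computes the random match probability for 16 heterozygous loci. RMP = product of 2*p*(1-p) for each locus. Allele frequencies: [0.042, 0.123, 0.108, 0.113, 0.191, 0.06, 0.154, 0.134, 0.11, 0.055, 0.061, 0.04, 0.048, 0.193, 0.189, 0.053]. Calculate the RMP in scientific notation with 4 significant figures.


Computing RMP for 16 loci:
Locus 1: 2 * 0.042 * 0.958 = 0.080472
Locus 2: 2 * 0.123 * 0.877 = 0.215742
Locus 3: 2 * 0.108 * 0.892 = 0.192672
Locus 4: 2 * 0.113 * 0.887 = 0.200462
Locus 5: 2 * 0.191 * 0.809 = 0.309038
Locus 6: 2 * 0.06 * 0.94 = 0.1128
Locus 7: 2 * 0.154 * 0.846 = 0.260568
Locus 8: 2 * 0.134 * 0.866 = 0.232088
Locus 9: 2 * 0.11 * 0.89 = 0.1958
Locus 10: 2 * 0.055 * 0.945 = 0.10395
Locus 11: 2 * 0.061 * 0.939 = 0.114558
Locus 12: 2 * 0.04 * 0.96 = 0.0768
Locus 13: 2 * 0.048 * 0.952 = 0.091392
Locus 14: 2 * 0.193 * 0.807 = 0.311502
Locus 15: 2 * 0.189 * 0.811 = 0.306558
Locus 16: 2 * 0.053 * 0.947 = 0.100382
RMP = 2.218e-13

2.218e-13


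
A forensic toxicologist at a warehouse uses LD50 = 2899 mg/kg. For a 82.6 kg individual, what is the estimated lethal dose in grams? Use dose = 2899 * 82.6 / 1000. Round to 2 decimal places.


Lethal dose calculation:
Lethal dose = LD50 * body_weight / 1000
= 2899 * 82.6 / 1000
= 239457.4 / 1000
= 239.46 g

239.46


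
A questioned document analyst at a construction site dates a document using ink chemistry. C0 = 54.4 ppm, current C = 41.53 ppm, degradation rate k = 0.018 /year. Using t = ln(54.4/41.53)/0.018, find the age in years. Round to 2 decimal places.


Document age estimation:
C0/C = 54.4 / 41.53 = 1.309896
ln(C0/C) = 0.269948
t = 0.269948 / 0.018 = 15.00 years

15.00


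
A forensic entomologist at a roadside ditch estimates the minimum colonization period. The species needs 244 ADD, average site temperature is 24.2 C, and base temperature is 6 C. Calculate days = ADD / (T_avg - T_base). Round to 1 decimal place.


Insect development time:
Effective temperature = avg_temp - T_base = 24.2 - 6 = 18.2 C
Days = ADD / effective_temp = 244 / 18.2 = 13.4 days

13.4


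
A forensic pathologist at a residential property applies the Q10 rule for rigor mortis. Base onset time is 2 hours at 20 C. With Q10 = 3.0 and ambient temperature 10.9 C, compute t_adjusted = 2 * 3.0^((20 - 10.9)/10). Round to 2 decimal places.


Rigor mortis time adjustment:
Exponent = (T_ref - T_actual) / 10 = (20 - 10.9) / 10 = 0.91
Q10 factor = 3.0^0.91 = 2.71757
t_adjusted = 2 * 2.71757 = 5.44 hours

5.44


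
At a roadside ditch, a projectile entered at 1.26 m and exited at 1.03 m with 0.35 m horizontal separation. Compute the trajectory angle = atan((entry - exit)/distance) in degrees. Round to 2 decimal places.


Bullet trajectory angle:
Height difference = 1.26 - 1.03 = 0.23 m
angle = atan(0.23 / 0.35)
angle = atan(0.657143)
angle = 33.31 degrees

33.31


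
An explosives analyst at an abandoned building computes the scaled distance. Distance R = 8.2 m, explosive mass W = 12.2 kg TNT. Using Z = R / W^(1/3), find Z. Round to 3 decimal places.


Scaled distance calculation:
W^(1/3) = 12.2^(1/3) = 2.302078
Z = R / W^(1/3) = 8.2 / 2.302078
Z = 3.562 m/kg^(1/3)

3.562


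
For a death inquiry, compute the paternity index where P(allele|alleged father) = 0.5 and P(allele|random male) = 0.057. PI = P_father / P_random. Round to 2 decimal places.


Paternity Index calculation:
PI = P(allele|father) / P(allele|random)
PI = 0.5 / 0.057
PI = 8.77

8.77


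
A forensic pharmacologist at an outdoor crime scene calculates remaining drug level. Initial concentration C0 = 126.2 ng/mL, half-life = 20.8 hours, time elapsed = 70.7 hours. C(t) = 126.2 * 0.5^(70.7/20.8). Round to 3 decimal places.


Drug concentration decay:
Number of half-lives = t / t_half = 70.7 / 20.8 = 3.399038
Decay factor = 0.5^3.399038 = 0.09479547
C(t) = 126.2 * 0.09479547 = 11.963 ng/mL

11.963


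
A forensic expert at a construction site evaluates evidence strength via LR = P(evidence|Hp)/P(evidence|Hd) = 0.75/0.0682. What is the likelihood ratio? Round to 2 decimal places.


Likelihood ratio calculation:
LR = P(E|Hp) / P(E|Hd)
LR = 0.75 / 0.0682
LR = 11.00

11.00


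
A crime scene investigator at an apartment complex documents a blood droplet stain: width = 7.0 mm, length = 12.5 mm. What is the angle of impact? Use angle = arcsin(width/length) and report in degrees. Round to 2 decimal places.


Blood spatter impact angle calculation:
width / length = 7.0 / 12.5 = 0.56
angle = arcsin(0.56)
angle = 34.06 degrees

34.06


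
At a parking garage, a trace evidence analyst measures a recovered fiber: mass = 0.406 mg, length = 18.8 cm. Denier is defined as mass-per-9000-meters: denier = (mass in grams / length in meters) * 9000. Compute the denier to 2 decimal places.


Denier calculation:
Mass in grams = 0.406 mg / 1000 = 0.000406 g
Length in meters = 18.8 cm / 100 = 0.188 m
Linear density = mass / length = 0.000406 / 0.188 = 0.00215957 g/m
Denier = (g/m) * 9000 = 0.00215957 * 9000 = 19.44

19.44


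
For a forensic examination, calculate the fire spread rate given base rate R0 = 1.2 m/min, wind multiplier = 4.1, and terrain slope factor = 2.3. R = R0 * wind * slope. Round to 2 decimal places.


Fire spread rate calculation:
R = R0 * wind_factor * slope_factor
= 1.2 * 4.1 * 2.3
= 4.92 * 2.3
= 11.32 m/min

11.32


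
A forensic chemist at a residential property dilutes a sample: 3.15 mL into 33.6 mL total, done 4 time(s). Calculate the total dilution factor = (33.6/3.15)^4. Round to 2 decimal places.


Dilution factor calculation:
Single dilution = V_total / V_sample = 33.6 / 3.15 ≈ 10.666667
Number of dilutions = 4
Total DF = (33.6 / 3.15)^4 (full precision, rounded at the end) = 12945.38

12945.38


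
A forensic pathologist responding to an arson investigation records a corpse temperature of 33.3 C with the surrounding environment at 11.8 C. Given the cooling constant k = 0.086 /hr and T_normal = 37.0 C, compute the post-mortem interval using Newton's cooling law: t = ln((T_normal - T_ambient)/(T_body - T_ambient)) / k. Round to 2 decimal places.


Using Newton's law of cooling:
t = ln((T_normal - T_ambient) / (T_body - T_ambient)) / k
T_normal - T_ambient = 25.2
T_body - T_ambient = 21.5
Ratio = 1.172093
ln(ratio) = 0.158791
t = 0.158791 / 0.086 = 1.85 hours

1.85


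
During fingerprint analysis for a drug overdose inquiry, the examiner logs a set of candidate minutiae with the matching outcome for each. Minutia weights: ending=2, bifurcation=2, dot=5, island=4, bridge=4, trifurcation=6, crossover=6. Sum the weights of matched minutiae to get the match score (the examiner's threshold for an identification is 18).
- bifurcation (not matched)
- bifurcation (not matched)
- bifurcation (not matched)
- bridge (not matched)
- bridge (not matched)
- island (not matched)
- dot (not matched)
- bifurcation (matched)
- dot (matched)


Weighted minutiae match score:
  bifurcation: not matched, +0
  bifurcation: not matched, +0
  bifurcation: not matched, +0
  bridge: not matched, +0
  bridge: not matched, +0
  island: not matched, +0
  dot: not matched, +0
  bifurcation: matched, +2 (running total 2)
  dot: matched, +5 (running total 7)
Total score = 7
Threshold = 18; verdict = inconclusive

7


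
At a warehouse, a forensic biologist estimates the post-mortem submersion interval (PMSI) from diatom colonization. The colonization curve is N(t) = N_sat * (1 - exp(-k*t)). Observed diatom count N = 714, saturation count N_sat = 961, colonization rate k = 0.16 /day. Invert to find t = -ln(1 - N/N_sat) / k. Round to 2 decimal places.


PMSI from diatom colonization curve:
N / N_sat = 714 / 961 = 0.742976
1 - N/N_sat = 0.257024
ln(1 - N/N_sat) = -1.358586
t = -ln(1 - N/N_sat) / k = -(-1.358586) / 0.16 = 8.49 days

8.49


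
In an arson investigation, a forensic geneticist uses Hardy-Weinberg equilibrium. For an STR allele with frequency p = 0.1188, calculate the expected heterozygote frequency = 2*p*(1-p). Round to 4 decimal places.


Hardy-Weinberg heterozygote frequency:
q = 1 - p = 1 - 0.1188 = 0.8812
2pq = 2 * 0.1188 * 0.8812 = 0.2094

0.2094


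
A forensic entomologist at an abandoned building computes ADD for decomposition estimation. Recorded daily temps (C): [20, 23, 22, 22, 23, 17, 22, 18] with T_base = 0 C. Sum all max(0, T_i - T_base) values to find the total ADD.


Computing ADD day by day:
Day 1: max(0, 20 - 0) = 20
Day 2: max(0, 23 - 0) = 23
Day 3: max(0, 22 - 0) = 22
Day 4: max(0, 22 - 0) = 22
Day 5: max(0, 23 - 0) = 23
Day 6: max(0, 17 - 0) = 17
Day 7: max(0, 22 - 0) = 22
Day 8: max(0, 18 - 0) = 18
Total ADD = 167

167


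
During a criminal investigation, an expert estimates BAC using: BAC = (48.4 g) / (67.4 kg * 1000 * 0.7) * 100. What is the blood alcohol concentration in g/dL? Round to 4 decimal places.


Applying the Widmark formula:
BAC = (dose_g / (body_wt * 1000 * r)) * 100
Denominator = 67.4 * 1000 * 0.7 = 47180
BAC = (48.4 / 47180) * 100
BAC = 0.1026 g/dL

0.1026


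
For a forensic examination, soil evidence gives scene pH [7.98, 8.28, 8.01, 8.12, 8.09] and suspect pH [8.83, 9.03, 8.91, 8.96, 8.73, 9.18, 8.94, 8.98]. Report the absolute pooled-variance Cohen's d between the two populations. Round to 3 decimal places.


Pooled-variance Cohen's d for soil pH comparison:
Scene mean = 40.48 / 5 = 8.096
Suspect mean = 71.56 / 8 = 8.945
Scene sample variance s_s^2 = 0.01383
Suspect sample variance s_c^2 = 0.0178
Pooled variance = ((n_s-1)*s_s^2 + (n_c-1)*s_c^2) / (n_s + n_c - 2) = 0.016356
Pooled SD = sqrt(0.016356) = 0.127891
Mean difference = -0.849
|d| = |-0.849| / 0.127891 = 6.638

6.638


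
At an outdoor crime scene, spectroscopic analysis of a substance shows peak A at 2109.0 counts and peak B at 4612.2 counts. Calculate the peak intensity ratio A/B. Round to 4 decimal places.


Spectral peak ratio:
Peak A = 2109.0 counts
Peak B = 4612.2 counts
Ratio = 2109.0 / 4612.2 = 0.4573

0.4573


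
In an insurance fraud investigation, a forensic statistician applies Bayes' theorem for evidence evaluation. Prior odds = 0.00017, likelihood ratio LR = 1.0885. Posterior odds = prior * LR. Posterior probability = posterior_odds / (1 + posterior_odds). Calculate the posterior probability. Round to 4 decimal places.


Bayesian evidence evaluation:
Posterior odds = prior_odds * LR = 0.00017 * 1.0885 = 0.000185045
Posterior probability = posterior_odds / (1 + posterior_odds)
= 0.000185045 / (1 + 0.000185045)
= 0.000185045 / 1.000185045
= 0.0002

0.0002


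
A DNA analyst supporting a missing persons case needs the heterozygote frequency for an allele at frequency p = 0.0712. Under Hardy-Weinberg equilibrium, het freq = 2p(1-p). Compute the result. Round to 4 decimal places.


Hardy-Weinberg heterozygote frequency:
q = 1 - p = 1 - 0.0712 = 0.9288
2pq = 2 * 0.0712 * 0.9288 = 0.1323

0.1323


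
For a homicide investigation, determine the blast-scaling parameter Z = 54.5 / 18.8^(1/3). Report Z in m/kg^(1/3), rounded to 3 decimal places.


Scaled distance calculation:
W^(1/3) = 18.8^(1/3) = 2.659006
Z = R / W^(1/3) = 54.5 / 2.659006
Z = 20.496 m/kg^(1/3)

20.496


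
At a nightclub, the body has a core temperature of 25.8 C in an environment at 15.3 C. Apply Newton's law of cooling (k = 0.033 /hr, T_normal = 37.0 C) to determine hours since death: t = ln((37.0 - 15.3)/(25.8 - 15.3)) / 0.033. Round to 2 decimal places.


Using Newton's law of cooling:
t = ln((T_normal - T_ambient) / (T_body - T_ambient)) / k
T_normal - T_ambient = 21.7
T_body - T_ambient = 10.5
Ratio = 2.066667
ln(ratio) = 0.725937
t = 0.725937 / 0.033 = 22.00 hours

22.00


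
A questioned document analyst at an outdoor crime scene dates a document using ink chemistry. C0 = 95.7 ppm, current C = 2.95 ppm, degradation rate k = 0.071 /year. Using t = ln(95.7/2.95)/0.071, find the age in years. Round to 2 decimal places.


Document age estimation:
C0/C = 95.7 / 2.95 = 32.440678
ln(C0/C) = 3.479413
t = 3.479413 / 0.071 = 49.01 years

49.01


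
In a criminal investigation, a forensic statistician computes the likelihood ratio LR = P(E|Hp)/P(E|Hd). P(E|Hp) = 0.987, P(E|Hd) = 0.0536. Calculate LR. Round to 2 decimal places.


Likelihood ratio calculation:
LR = P(E|Hp) / P(E|Hd)
LR = 0.987 / 0.0536
LR = 18.41

18.41


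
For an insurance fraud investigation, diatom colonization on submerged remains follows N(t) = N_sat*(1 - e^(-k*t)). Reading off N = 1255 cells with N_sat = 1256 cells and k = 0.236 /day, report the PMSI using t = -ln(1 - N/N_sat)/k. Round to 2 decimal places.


PMSI from diatom colonization curve:
N / N_sat = 1255 / 1256 = 0.999204
1 - N/N_sat = 0.000796
ln(1 - N/N_sat) = -7.135911
t = -ln(1 - N/N_sat) / k = -(-7.135911) / 0.236 = 30.24 days

30.24


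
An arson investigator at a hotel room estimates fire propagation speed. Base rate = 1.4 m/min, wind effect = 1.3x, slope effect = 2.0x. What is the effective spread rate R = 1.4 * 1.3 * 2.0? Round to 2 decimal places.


Fire spread rate calculation:
R = R0 * wind_factor * slope_factor
= 1.4 * 1.3 * 2.0
= 1.82 * 2.0
= 3.64 m/min

3.64


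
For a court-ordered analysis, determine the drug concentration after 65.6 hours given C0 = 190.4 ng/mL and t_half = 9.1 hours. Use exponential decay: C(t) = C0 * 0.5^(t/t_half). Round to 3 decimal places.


Drug concentration decay:
Number of half-lives = t / t_half = 65.6 / 9.1 = 7.208791
Decay factor = 0.5^7.208791 = 0.00675986
C(t) = 190.4 * 0.00675986 = 1.287 ng/mL

1.287


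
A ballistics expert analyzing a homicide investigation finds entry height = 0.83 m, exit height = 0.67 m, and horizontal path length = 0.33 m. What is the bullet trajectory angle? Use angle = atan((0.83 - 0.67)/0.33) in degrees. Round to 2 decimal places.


Bullet trajectory angle:
Height difference = 0.83 - 0.67 = 0.16 m
angle = atan(0.16 / 0.33)
angle = atan(0.484848)
angle = 25.87 degrees

25.87


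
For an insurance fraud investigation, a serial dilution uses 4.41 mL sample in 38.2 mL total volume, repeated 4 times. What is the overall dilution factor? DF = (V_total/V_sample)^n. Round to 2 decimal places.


Dilution factor calculation:
Single dilution = V_total / V_sample = 38.2 / 4.41 ≈ 8.662132
Number of dilutions = 4
Total DF = (38.2 / 4.41)^4 (full precision, rounded at the end) = 5629.88

5629.88


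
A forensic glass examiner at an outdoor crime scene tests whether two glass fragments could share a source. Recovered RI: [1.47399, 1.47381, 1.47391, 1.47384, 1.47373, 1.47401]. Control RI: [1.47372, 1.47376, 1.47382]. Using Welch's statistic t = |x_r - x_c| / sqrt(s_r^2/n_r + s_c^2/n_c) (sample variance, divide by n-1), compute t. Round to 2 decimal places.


Welch's t-criterion for glass RI comparison:
Recovered mean = sum / n_r = 8.84329 / 6 = 1.4738817
Control mean = sum / n_c = 4.4213 / 3 = 1.4737667
Recovered sample variance s_r^2 = 1.17767e-08
Control sample variance s_c^2 = 2.53333e-09
Welch SE (unpooled) = sqrt(s_r^2/n_r + s_c^2/n_c) = sqrt(1.96278e-09 + 8.44444e-10) = sqrt(2.80722e-09) = 5.29832e-05
|mean_r - mean_c| = 0.000115
t = 0.000115 / 5.29832e-05 = 2.17

2.17


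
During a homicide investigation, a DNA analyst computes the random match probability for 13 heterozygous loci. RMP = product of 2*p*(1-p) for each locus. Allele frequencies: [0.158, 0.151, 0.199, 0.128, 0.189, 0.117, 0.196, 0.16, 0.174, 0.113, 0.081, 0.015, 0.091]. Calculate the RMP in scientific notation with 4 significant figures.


Computing RMP for 13 loci:
Locus 1: 2 * 0.158 * 0.842 = 0.266072
Locus 2: 2 * 0.151 * 0.849 = 0.256398
Locus 3: 2 * 0.199 * 0.801 = 0.318798
Locus 4: 2 * 0.128 * 0.872 = 0.223232
Locus 5: 2 * 0.189 * 0.811 = 0.306558
Locus 6: 2 * 0.117 * 0.883 = 0.206622
Locus 7: 2 * 0.196 * 0.804 = 0.315168
Locus 8: 2 * 0.16 * 0.84 = 0.2688
Locus 9: 2 * 0.174 * 0.826 = 0.287448
Locus 10: 2 * 0.113 * 0.887 = 0.200462
Locus 11: 2 * 0.081 * 0.919 = 0.148878
Locus 12: 2 * 0.015 * 0.985 = 0.02955
Locus 13: 2 * 0.091 * 0.909 = 0.165438
RMP = 1.093e-09

1.093e-09


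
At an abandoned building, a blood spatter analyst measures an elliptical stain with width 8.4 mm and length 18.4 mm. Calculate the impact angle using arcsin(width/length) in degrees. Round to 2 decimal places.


Blood spatter impact angle calculation:
width / length = 8.4 / 18.4 = 0.456522
angle = arcsin(0.456522)
angle = 27.16 degrees

27.16


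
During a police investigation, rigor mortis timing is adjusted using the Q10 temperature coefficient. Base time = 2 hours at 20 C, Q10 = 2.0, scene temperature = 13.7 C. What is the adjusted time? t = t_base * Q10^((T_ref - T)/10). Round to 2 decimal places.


Rigor mortis time adjustment:
Exponent = (T_ref - T_actual) / 10 = (20 - 13.7) / 10 = 0.63
Q10 factor = 2.0^0.63 = 1.54756
t_adjusted = 2 * 1.54756 = 3.10 hours

3.10
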